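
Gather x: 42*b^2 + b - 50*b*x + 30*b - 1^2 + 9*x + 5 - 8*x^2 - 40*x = 42*b^2 + 31*b - 8*x^2 + x*(-50*b - 31) + 4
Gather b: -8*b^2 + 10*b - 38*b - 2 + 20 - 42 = -8*b^2 - 28*b - 24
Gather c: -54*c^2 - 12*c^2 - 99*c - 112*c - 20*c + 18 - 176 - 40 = -66*c^2 - 231*c - 198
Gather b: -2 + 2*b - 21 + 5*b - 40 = 7*b - 63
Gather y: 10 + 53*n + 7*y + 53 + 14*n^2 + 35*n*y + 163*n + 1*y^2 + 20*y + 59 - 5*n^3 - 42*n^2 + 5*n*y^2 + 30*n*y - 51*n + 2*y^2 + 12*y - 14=-5*n^3 - 28*n^2 + 165*n + y^2*(5*n + 3) + y*(65*n + 39) + 108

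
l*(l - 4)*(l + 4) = l^3 - 16*l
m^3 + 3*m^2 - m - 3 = (m - 1)*(m + 1)*(m + 3)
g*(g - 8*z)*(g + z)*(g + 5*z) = g^4 - 2*g^3*z - 43*g^2*z^2 - 40*g*z^3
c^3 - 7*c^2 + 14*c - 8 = (c - 4)*(c - 2)*(c - 1)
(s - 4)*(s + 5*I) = s^2 - 4*s + 5*I*s - 20*I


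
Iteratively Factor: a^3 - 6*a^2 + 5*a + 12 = (a - 4)*(a^2 - 2*a - 3) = (a - 4)*(a + 1)*(a - 3)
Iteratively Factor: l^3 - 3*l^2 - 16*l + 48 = (l + 4)*(l^2 - 7*l + 12) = (l - 4)*(l + 4)*(l - 3)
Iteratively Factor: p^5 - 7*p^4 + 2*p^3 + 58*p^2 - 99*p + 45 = (p - 1)*(p^4 - 6*p^3 - 4*p^2 + 54*p - 45) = (p - 1)^2*(p^3 - 5*p^2 - 9*p + 45) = (p - 3)*(p - 1)^2*(p^2 - 2*p - 15) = (p - 5)*(p - 3)*(p - 1)^2*(p + 3)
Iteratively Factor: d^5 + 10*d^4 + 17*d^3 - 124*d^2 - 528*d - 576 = (d - 4)*(d^4 + 14*d^3 + 73*d^2 + 168*d + 144) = (d - 4)*(d + 4)*(d^3 + 10*d^2 + 33*d + 36) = (d - 4)*(d + 3)*(d + 4)*(d^2 + 7*d + 12) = (d - 4)*(d + 3)*(d + 4)^2*(d + 3)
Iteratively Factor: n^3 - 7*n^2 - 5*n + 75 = (n + 3)*(n^2 - 10*n + 25) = (n - 5)*(n + 3)*(n - 5)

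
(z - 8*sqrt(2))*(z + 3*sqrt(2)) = z^2 - 5*sqrt(2)*z - 48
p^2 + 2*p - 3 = (p - 1)*(p + 3)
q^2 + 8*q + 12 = (q + 2)*(q + 6)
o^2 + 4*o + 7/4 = (o + 1/2)*(o + 7/2)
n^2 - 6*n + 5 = (n - 5)*(n - 1)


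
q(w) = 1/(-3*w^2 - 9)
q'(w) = 6*w/(-3*w^2 - 9)^2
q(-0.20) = -0.11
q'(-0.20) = -0.01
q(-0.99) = -0.08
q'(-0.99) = -0.04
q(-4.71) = -0.01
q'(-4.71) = -0.00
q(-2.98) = -0.03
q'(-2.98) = -0.01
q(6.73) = -0.01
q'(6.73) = 0.00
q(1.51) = -0.06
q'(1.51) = 0.04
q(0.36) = -0.11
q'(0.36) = 0.02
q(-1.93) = -0.05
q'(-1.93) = -0.03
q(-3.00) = -0.03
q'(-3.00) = -0.01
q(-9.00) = 0.00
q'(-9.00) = 0.00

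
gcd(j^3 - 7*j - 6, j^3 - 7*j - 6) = j^3 - 7*j - 6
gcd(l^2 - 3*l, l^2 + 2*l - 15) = l - 3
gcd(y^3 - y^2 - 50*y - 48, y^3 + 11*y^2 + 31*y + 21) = y + 1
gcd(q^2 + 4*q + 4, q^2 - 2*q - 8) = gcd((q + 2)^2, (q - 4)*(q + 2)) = q + 2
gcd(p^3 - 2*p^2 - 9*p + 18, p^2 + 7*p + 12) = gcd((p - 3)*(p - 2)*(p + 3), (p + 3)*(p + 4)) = p + 3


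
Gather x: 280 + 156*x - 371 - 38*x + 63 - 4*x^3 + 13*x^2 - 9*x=-4*x^3 + 13*x^2 + 109*x - 28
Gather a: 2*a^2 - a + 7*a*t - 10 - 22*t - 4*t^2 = 2*a^2 + a*(7*t - 1) - 4*t^2 - 22*t - 10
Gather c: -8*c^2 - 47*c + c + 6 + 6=-8*c^2 - 46*c + 12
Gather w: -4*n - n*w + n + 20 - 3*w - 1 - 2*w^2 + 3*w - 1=-n*w - 3*n - 2*w^2 + 18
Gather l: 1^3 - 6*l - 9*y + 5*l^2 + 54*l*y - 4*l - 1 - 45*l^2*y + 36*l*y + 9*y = l^2*(5 - 45*y) + l*(90*y - 10)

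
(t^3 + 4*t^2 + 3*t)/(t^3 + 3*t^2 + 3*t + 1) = t*(t + 3)/(t^2 + 2*t + 1)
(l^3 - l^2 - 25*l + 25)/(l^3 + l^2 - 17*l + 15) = (l - 5)/(l - 3)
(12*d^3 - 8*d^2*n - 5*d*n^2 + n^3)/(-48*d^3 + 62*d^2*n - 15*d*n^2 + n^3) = (-2*d - n)/(8*d - n)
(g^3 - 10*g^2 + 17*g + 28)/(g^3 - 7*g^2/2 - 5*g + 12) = 2*(g^2 - 6*g - 7)/(2*g^2 + g - 6)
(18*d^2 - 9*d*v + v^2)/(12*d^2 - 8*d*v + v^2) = (-3*d + v)/(-2*d + v)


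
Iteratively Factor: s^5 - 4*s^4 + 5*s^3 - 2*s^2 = (s - 1)*(s^4 - 3*s^3 + 2*s^2) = s*(s - 1)*(s^3 - 3*s^2 + 2*s) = s*(s - 1)^2*(s^2 - 2*s) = s^2*(s - 1)^2*(s - 2)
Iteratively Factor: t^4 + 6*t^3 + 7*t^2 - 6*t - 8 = (t - 1)*(t^3 + 7*t^2 + 14*t + 8) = (t - 1)*(t + 4)*(t^2 + 3*t + 2) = (t - 1)*(t + 1)*(t + 4)*(t + 2)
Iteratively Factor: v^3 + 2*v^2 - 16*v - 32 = (v + 2)*(v^2 - 16) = (v - 4)*(v + 2)*(v + 4)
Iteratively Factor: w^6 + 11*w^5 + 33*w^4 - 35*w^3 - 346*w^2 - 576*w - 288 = (w + 2)*(w^5 + 9*w^4 + 15*w^3 - 65*w^2 - 216*w - 144) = (w - 3)*(w + 2)*(w^4 + 12*w^3 + 51*w^2 + 88*w + 48) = (w - 3)*(w + 1)*(w + 2)*(w^3 + 11*w^2 + 40*w + 48) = (w - 3)*(w + 1)*(w + 2)*(w + 4)*(w^2 + 7*w + 12) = (w - 3)*(w + 1)*(w + 2)*(w + 3)*(w + 4)*(w + 4)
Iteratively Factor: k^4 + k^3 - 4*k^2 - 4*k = (k - 2)*(k^3 + 3*k^2 + 2*k) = k*(k - 2)*(k^2 + 3*k + 2) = k*(k - 2)*(k + 1)*(k + 2)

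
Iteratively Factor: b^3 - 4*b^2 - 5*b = (b - 5)*(b^2 + b) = b*(b - 5)*(b + 1)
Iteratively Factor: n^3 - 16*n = (n - 4)*(n^2 + 4*n) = n*(n - 4)*(n + 4)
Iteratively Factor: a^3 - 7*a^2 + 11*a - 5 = (a - 1)*(a^2 - 6*a + 5) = (a - 5)*(a - 1)*(a - 1)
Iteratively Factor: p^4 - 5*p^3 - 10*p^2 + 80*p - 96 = (p - 4)*(p^3 - p^2 - 14*p + 24) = (p - 4)*(p - 3)*(p^2 + 2*p - 8) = (p - 4)*(p - 3)*(p - 2)*(p + 4)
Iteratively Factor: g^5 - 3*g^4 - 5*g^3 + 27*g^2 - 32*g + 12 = (g - 1)*(g^4 - 2*g^3 - 7*g^2 + 20*g - 12) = (g - 1)*(g + 3)*(g^3 - 5*g^2 + 8*g - 4) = (g - 2)*(g - 1)*(g + 3)*(g^2 - 3*g + 2) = (g - 2)^2*(g - 1)*(g + 3)*(g - 1)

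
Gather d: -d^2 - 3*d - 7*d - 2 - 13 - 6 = -d^2 - 10*d - 21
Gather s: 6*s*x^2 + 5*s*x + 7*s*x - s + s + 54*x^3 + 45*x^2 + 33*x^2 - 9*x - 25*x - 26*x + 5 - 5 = s*(6*x^2 + 12*x) + 54*x^3 + 78*x^2 - 60*x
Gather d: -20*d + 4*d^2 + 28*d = 4*d^2 + 8*d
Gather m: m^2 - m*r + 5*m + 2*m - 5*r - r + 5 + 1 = m^2 + m*(7 - r) - 6*r + 6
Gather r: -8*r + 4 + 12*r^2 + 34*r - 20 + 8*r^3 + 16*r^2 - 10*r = 8*r^3 + 28*r^2 + 16*r - 16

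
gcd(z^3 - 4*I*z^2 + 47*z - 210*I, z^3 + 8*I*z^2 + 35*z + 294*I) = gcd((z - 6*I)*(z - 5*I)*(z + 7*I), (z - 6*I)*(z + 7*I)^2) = z^2 + I*z + 42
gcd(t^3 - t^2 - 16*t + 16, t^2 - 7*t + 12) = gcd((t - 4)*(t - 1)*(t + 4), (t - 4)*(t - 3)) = t - 4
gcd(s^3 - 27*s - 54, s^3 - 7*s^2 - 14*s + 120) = s - 6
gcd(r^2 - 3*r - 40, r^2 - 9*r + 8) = r - 8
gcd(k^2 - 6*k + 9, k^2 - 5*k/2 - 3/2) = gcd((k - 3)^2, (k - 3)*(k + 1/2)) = k - 3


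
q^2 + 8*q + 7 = (q + 1)*(q + 7)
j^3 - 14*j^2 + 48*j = j*(j - 8)*(j - 6)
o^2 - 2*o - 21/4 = (o - 7/2)*(o + 3/2)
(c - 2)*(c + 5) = c^2 + 3*c - 10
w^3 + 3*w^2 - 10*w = w*(w - 2)*(w + 5)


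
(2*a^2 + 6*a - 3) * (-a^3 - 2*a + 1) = -2*a^5 - 6*a^4 - a^3 - 10*a^2 + 12*a - 3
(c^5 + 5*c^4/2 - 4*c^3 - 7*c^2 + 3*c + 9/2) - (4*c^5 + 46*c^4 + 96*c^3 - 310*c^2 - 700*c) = -3*c^5 - 87*c^4/2 - 100*c^3 + 303*c^2 + 703*c + 9/2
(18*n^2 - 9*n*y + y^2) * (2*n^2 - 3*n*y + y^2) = 36*n^4 - 72*n^3*y + 47*n^2*y^2 - 12*n*y^3 + y^4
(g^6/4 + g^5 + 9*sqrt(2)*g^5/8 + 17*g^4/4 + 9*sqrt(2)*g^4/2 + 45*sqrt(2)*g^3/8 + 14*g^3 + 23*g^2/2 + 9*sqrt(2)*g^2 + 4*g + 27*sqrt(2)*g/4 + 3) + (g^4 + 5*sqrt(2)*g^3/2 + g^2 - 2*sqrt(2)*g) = g^6/4 + g^5 + 9*sqrt(2)*g^5/8 + 21*g^4/4 + 9*sqrt(2)*g^4/2 + 65*sqrt(2)*g^3/8 + 14*g^3 + 25*g^2/2 + 9*sqrt(2)*g^2 + 4*g + 19*sqrt(2)*g/4 + 3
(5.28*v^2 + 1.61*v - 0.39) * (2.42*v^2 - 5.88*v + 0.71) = 12.7776*v^4 - 27.1502*v^3 - 6.6618*v^2 + 3.4363*v - 0.2769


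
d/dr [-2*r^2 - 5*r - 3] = -4*r - 5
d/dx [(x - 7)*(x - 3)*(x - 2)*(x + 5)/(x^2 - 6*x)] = (2*x^5 - 25*x^4 + 84*x^3 - 49*x^2 + 420*x - 1260)/(x^2*(x^2 - 12*x + 36))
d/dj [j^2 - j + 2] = 2*j - 1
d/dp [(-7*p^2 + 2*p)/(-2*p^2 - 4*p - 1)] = 2*(16*p^2 + 7*p - 1)/(4*p^4 + 16*p^3 + 20*p^2 + 8*p + 1)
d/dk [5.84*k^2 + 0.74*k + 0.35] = 11.68*k + 0.74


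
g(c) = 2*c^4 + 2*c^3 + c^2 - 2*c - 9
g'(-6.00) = -1526.00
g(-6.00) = 2199.00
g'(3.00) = 274.00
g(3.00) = 210.00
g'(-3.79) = -358.91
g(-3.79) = 316.72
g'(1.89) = 77.22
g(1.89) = 29.81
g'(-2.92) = -155.86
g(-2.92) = 100.97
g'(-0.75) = -3.50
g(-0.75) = -7.15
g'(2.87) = 242.28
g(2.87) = 176.47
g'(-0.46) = -2.43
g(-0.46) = -7.97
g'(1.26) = 26.05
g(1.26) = -0.89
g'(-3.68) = -326.79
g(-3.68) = 279.02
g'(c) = 8*c^3 + 6*c^2 + 2*c - 2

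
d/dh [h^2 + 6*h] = 2*h + 6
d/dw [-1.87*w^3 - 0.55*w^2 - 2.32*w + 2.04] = -5.61*w^2 - 1.1*w - 2.32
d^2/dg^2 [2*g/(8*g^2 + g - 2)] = 4*(g*(16*g + 1)^2 - (24*g + 1)*(8*g^2 + g - 2))/(8*g^2 + g - 2)^3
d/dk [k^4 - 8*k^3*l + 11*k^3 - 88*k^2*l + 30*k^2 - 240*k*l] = 4*k^3 - 24*k^2*l + 33*k^2 - 176*k*l + 60*k - 240*l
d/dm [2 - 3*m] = -3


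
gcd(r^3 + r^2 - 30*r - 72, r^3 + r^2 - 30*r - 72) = r^3 + r^2 - 30*r - 72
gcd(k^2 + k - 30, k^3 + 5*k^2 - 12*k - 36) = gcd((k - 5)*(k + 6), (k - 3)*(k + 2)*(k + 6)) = k + 6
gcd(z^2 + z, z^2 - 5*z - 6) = z + 1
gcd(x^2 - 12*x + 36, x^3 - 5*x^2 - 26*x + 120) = x - 6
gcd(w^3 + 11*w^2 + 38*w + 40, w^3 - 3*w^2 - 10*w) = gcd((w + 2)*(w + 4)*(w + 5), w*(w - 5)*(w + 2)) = w + 2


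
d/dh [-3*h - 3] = -3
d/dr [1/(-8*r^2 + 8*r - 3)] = 8*(2*r - 1)/(8*r^2 - 8*r + 3)^2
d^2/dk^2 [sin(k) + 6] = -sin(k)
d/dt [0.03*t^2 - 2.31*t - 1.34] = 0.06*t - 2.31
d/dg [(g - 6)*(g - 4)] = 2*g - 10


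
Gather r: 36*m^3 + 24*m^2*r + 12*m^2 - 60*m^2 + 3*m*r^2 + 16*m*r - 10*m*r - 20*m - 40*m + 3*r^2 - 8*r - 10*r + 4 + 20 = 36*m^3 - 48*m^2 - 60*m + r^2*(3*m + 3) + r*(24*m^2 + 6*m - 18) + 24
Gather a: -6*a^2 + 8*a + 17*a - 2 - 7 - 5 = -6*a^2 + 25*a - 14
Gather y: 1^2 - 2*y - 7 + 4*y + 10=2*y + 4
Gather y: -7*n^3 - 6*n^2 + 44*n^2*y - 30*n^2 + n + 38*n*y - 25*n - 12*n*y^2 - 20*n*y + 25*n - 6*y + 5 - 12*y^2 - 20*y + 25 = -7*n^3 - 36*n^2 + n + y^2*(-12*n - 12) + y*(44*n^2 + 18*n - 26) + 30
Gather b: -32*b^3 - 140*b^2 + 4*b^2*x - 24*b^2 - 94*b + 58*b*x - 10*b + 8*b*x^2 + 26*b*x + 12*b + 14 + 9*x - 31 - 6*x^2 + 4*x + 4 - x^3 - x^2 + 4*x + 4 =-32*b^3 + b^2*(4*x - 164) + b*(8*x^2 + 84*x - 92) - x^3 - 7*x^2 + 17*x - 9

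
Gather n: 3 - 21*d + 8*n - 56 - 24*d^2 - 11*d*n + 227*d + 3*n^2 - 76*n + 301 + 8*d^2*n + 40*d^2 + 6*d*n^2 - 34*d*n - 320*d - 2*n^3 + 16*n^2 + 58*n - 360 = 16*d^2 - 114*d - 2*n^3 + n^2*(6*d + 19) + n*(8*d^2 - 45*d - 10) - 112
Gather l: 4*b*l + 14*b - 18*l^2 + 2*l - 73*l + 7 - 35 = 14*b - 18*l^2 + l*(4*b - 71) - 28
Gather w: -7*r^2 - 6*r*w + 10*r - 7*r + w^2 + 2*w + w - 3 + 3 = -7*r^2 + 3*r + w^2 + w*(3 - 6*r)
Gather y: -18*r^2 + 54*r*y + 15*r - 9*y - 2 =-18*r^2 + 15*r + y*(54*r - 9) - 2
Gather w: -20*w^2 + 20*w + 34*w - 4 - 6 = -20*w^2 + 54*w - 10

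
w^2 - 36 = (w - 6)*(w + 6)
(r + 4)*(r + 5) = r^2 + 9*r + 20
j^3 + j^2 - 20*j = j*(j - 4)*(j + 5)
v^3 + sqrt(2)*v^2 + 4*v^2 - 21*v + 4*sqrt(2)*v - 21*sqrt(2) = (v - 3)*(v + 7)*(v + sqrt(2))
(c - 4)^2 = c^2 - 8*c + 16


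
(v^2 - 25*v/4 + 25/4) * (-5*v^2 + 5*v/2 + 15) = -5*v^4 + 135*v^3/4 - 255*v^2/8 - 625*v/8 + 375/4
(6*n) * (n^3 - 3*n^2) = 6*n^4 - 18*n^3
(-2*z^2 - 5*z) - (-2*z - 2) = -2*z^2 - 3*z + 2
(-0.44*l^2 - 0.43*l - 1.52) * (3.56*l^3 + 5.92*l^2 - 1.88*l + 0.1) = -1.5664*l^5 - 4.1356*l^4 - 7.1296*l^3 - 8.234*l^2 + 2.8146*l - 0.152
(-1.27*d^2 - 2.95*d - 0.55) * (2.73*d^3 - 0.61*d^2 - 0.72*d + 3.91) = -3.4671*d^5 - 7.2788*d^4 + 1.2124*d^3 - 2.5062*d^2 - 11.1385*d - 2.1505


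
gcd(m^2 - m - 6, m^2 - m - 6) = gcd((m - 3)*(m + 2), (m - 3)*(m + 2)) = m^2 - m - 6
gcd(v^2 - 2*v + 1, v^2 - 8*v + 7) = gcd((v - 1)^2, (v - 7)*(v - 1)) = v - 1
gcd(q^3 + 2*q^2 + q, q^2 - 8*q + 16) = 1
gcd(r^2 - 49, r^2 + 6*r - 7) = r + 7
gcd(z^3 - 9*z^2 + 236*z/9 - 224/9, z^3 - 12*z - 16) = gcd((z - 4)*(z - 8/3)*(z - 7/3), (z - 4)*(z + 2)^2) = z - 4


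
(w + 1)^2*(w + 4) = w^3 + 6*w^2 + 9*w + 4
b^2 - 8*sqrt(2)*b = b*(b - 8*sqrt(2))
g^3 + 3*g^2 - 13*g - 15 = (g - 3)*(g + 1)*(g + 5)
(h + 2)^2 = h^2 + 4*h + 4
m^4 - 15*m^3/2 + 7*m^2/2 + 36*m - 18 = (m - 6)*(m - 3)*(m - 1/2)*(m + 2)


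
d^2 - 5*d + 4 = (d - 4)*(d - 1)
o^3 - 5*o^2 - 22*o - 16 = (o - 8)*(o + 1)*(o + 2)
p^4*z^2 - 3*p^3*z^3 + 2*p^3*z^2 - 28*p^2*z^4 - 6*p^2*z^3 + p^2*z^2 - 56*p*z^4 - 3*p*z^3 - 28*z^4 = (p - 7*z)*(p + 4*z)*(p*z + z)^2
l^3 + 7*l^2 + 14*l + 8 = (l + 1)*(l + 2)*(l + 4)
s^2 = s^2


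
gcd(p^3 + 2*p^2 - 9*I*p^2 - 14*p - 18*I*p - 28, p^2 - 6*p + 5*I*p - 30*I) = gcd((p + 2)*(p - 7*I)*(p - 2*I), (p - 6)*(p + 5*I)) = 1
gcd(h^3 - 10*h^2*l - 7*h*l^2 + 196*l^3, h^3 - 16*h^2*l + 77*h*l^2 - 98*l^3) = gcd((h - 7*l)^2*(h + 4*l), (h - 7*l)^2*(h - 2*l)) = h^2 - 14*h*l + 49*l^2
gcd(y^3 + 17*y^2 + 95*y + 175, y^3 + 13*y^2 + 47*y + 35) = y^2 + 12*y + 35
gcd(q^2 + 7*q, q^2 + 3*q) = q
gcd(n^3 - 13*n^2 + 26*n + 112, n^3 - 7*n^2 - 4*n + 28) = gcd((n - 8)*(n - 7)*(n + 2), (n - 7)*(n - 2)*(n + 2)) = n^2 - 5*n - 14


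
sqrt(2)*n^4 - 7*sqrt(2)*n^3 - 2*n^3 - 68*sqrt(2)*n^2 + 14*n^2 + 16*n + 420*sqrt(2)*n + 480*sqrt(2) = (n - 8)*(n - 6*sqrt(2))*(n + 5*sqrt(2))*(sqrt(2)*n + sqrt(2))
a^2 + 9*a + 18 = (a + 3)*(a + 6)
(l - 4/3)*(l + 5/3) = l^2 + l/3 - 20/9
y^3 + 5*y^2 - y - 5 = (y - 1)*(y + 1)*(y + 5)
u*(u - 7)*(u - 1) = u^3 - 8*u^2 + 7*u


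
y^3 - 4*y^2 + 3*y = y*(y - 3)*(y - 1)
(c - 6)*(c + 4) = c^2 - 2*c - 24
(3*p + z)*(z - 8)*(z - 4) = 3*p*z^2 - 36*p*z + 96*p + z^3 - 12*z^2 + 32*z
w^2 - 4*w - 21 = (w - 7)*(w + 3)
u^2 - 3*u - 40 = (u - 8)*(u + 5)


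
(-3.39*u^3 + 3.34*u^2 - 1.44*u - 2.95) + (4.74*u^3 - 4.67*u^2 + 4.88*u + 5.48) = 1.35*u^3 - 1.33*u^2 + 3.44*u + 2.53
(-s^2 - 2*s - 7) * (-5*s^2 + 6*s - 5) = 5*s^4 + 4*s^3 + 28*s^2 - 32*s + 35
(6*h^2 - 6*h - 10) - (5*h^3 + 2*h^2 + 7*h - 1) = -5*h^3 + 4*h^2 - 13*h - 9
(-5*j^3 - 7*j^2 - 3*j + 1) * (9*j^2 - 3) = -45*j^5 - 63*j^4 - 12*j^3 + 30*j^2 + 9*j - 3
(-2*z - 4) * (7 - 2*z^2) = 4*z^3 + 8*z^2 - 14*z - 28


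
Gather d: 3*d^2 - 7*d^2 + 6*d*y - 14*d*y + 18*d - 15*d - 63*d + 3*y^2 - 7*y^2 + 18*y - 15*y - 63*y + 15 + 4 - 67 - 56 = -4*d^2 + d*(-8*y - 60) - 4*y^2 - 60*y - 104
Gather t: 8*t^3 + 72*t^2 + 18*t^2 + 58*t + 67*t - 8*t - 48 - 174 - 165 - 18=8*t^3 + 90*t^2 + 117*t - 405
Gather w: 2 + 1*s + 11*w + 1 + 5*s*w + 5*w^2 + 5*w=s + 5*w^2 + w*(5*s + 16) + 3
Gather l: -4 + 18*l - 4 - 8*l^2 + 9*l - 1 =-8*l^2 + 27*l - 9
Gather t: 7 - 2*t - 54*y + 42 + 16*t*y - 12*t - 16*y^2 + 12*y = t*(16*y - 14) - 16*y^2 - 42*y + 49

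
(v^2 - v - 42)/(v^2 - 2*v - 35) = (v + 6)/(v + 5)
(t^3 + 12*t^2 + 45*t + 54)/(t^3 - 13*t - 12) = (t^2 + 9*t + 18)/(t^2 - 3*t - 4)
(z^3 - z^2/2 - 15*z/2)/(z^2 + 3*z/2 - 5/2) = z*(z - 3)/(z - 1)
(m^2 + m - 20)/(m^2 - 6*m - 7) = (-m^2 - m + 20)/(-m^2 + 6*m + 7)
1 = 1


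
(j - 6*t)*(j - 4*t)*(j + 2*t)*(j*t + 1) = j^4*t - 8*j^3*t^2 + j^3 + 4*j^2*t^3 - 8*j^2*t + 48*j*t^4 + 4*j*t^2 + 48*t^3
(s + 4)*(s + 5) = s^2 + 9*s + 20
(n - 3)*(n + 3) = n^2 - 9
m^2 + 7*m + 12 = (m + 3)*(m + 4)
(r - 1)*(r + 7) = r^2 + 6*r - 7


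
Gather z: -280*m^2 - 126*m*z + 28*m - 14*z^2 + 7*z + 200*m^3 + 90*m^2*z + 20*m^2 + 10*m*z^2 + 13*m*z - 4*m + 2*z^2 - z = 200*m^3 - 260*m^2 + 24*m + z^2*(10*m - 12) + z*(90*m^2 - 113*m + 6)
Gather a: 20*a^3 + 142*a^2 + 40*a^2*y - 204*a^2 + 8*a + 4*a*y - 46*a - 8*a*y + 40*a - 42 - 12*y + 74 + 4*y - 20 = 20*a^3 + a^2*(40*y - 62) + a*(2 - 4*y) - 8*y + 12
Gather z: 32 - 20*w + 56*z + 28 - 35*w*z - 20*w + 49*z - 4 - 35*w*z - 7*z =-40*w + z*(98 - 70*w) + 56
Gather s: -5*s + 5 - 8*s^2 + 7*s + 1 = -8*s^2 + 2*s + 6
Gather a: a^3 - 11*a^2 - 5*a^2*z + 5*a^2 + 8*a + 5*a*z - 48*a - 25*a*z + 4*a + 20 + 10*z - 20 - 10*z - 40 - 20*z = a^3 + a^2*(-5*z - 6) + a*(-20*z - 36) - 20*z - 40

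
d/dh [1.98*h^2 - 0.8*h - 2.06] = 3.96*h - 0.8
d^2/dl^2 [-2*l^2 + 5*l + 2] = -4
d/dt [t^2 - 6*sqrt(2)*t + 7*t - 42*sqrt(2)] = 2*t - 6*sqrt(2) + 7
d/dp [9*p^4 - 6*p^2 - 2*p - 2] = 36*p^3 - 12*p - 2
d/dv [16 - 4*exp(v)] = -4*exp(v)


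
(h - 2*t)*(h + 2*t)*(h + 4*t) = h^3 + 4*h^2*t - 4*h*t^2 - 16*t^3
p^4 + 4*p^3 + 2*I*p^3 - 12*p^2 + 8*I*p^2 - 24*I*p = p*(p - 2)*(p + 6)*(p + 2*I)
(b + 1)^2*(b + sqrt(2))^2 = b^4 + 2*b^3 + 2*sqrt(2)*b^3 + 3*b^2 + 4*sqrt(2)*b^2 + 2*sqrt(2)*b + 4*b + 2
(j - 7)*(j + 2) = j^2 - 5*j - 14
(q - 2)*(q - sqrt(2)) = q^2 - 2*q - sqrt(2)*q + 2*sqrt(2)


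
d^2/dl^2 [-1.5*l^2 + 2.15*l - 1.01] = -3.00000000000000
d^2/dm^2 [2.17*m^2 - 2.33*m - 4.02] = 4.34000000000000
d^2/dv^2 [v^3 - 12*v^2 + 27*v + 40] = 6*v - 24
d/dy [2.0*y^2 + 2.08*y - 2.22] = 4.0*y + 2.08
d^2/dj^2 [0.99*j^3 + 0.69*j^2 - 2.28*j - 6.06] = 5.94*j + 1.38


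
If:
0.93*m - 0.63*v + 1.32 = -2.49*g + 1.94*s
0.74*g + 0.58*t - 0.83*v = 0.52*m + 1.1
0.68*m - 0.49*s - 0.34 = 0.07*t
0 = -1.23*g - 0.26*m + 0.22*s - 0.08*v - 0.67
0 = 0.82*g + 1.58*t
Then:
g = -0.42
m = 1.94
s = 1.96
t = 0.22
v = -2.76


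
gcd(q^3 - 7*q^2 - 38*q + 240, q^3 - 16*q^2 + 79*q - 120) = q^2 - 13*q + 40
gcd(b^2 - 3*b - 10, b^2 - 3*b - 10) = b^2 - 3*b - 10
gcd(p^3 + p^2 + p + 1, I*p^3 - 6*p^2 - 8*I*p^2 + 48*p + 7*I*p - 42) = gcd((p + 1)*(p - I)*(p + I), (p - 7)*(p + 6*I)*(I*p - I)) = 1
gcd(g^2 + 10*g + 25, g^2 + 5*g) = g + 5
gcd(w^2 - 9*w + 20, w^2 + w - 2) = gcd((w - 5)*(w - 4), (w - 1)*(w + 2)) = 1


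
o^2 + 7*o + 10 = (o + 2)*(o + 5)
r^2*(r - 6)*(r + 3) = r^4 - 3*r^3 - 18*r^2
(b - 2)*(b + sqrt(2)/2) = b^2 - 2*b + sqrt(2)*b/2 - sqrt(2)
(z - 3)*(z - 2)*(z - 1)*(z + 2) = z^4 - 4*z^3 - z^2 + 16*z - 12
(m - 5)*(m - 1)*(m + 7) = m^3 + m^2 - 37*m + 35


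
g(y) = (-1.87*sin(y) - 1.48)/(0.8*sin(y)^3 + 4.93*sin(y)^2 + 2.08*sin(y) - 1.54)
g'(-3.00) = -1.36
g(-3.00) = 0.70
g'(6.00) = 0.88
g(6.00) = 0.55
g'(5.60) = 0.71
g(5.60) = 0.27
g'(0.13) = 5.69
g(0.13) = 1.45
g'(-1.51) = 0.28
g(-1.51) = 0.77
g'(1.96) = -0.45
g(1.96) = -0.61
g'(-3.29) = -6.60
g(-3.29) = 1.57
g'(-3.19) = -3.28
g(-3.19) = 1.10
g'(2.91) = -15.50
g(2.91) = 2.41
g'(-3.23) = -4.22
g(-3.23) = 1.25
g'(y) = (-1.87*sin(y) - 1.48)*(-2.4*sin(y)^2*cos(y) - 9.86*sin(y)*cos(y) - 2.08*cos(y))/(0.8*sin(y)^3 + 4.93*sin(y)^2 + 2.08*sin(y) - 1.54)^2 - 1.87*cos(y)/(0.8*sin(y)^3 + 4.93*sin(y)^2 + 2.08*sin(y) - 1.54)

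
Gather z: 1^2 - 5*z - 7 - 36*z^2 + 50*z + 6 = -36*z^2 + 45*z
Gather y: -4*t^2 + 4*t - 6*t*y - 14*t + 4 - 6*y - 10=-4*t^2 - 10*t + y*(-6*t - 6) - 6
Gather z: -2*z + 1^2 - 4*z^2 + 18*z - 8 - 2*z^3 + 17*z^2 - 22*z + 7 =-2*z^3 + 13*z^2 - 6*z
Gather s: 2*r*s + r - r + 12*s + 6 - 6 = s*(2*r + 12)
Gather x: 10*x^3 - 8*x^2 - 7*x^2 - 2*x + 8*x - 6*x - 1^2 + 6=10*x^3 - 15*x^2 + 5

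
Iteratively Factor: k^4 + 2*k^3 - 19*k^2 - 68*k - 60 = (k + 2)*(k^3 - 19*k - 30) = (k - 5)*(k + 2)*(k^2 + 5*k + 6) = (k - 5)*(k + 2)*(k + 3)*(k + 2)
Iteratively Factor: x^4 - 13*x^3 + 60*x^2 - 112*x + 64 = (x - 4)*(x^3 - 9*x^2 + 24*x - 16) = (x - 4)^2*(x^2 - 5*x + 4) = (x - 4)^3*(x - 1)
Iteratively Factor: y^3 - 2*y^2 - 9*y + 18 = (y - 3)*(y^2 + y - 6) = (y - 3)*(y - 2)*(y + 3)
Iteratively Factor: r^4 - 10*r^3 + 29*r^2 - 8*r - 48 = (r - 4)*(r^3 - 6*r^2 + 5*r + 12) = (r - 4)^2*(r^2 - 2*r - 3) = (r - 4)^2*(r + 1)*(r - 3)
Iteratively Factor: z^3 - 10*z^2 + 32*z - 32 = (z - 4)*(z^2 - 6*z + 8) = (z - 4)^2*(z - 2)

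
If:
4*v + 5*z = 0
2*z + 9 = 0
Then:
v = 45/8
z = -9/2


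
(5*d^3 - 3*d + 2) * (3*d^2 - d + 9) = 15*d^5 - 5*d^4 + 36*d^3 + 9*d^2 - 29*d + 18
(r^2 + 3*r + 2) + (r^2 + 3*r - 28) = 2*r^2 + 6*r - 26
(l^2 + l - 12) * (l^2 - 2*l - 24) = l^4 - l^3 - 38*l^2 + 288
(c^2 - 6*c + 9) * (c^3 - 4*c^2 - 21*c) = c^5 - 10*c^4 + 12*c^3 + 90*c^2 - 189*c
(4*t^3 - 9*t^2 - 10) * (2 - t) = -4*t^4 + 17*t^3 - 18*t^2 + 10*t - 20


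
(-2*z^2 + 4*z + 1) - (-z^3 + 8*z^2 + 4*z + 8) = z^3 - 10*z^2 - 7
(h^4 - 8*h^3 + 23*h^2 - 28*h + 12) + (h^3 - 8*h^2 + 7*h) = h^4 - 7*h^3 + 15*h^2 - 21*h + 12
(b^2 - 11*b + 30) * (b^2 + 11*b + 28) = b^4 - 63*b^2 + 22*b + 840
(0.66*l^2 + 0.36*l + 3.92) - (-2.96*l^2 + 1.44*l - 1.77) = 3.62*l^2 - 1.08*l + 5.69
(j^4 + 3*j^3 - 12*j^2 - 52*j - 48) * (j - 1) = j^5 + 2*j^4 - 15*j^3 - 40*j^2 + 4*j + 48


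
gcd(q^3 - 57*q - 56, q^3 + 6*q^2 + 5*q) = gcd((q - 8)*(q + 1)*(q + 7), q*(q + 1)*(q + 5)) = q + 1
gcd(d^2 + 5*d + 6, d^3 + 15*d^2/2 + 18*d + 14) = d + 2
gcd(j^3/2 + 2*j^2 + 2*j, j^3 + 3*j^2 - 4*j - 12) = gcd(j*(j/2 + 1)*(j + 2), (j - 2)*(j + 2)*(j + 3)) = j + 2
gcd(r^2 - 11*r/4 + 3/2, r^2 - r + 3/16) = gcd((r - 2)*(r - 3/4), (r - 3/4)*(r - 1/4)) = r - 3/4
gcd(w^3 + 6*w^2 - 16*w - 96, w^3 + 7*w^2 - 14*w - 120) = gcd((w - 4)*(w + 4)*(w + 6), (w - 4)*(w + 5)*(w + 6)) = w^2 + 2*w - 24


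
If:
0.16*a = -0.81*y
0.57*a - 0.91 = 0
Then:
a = 1.60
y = -0.32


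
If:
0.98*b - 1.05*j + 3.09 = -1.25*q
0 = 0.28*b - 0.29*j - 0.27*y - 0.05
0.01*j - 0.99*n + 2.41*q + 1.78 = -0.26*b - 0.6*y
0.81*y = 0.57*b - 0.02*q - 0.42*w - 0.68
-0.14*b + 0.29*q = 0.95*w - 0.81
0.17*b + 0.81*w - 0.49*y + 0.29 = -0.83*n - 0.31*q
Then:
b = -1.62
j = 0.50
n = -1.98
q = -0.78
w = 0.85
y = -2.41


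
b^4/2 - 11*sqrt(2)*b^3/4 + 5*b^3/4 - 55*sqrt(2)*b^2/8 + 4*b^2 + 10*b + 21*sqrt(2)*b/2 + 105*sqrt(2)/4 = (b/2 + sqrt(2)/2)*(b + 5/2)*(b - 7*sqrt(2)/2)*(b - 3*sqrt(2))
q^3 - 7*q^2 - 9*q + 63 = (q - 7)*(q - 3)*(q + 3)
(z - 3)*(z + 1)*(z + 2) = z^3 - 7*z - 6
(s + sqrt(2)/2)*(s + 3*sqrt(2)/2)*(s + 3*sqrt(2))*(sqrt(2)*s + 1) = sqrt(2)*s^4 + 11*s^3 + 37*sqrt(2)*s^2/2 + 45*s/2 + 9*sqrt(2)/2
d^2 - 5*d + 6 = (d - 3)*(d - 2)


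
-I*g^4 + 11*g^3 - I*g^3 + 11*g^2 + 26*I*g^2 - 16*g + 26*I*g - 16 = (g + 1)*(g + 2*I)*(g + 8*I)*(-I*g + 1)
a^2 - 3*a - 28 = (a - 7)*(a + 4)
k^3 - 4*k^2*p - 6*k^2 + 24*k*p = k*(k - 6)*(k - 4*p)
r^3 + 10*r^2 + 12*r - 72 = (r - 2)*(r + 6)^2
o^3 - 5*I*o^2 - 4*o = o*(o - 4*I)*(o - I)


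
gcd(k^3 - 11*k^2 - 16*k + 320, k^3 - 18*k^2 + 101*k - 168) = k - 8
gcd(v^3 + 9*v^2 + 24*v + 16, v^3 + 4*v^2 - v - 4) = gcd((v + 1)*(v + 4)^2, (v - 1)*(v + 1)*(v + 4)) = v^2 + 5*v + 4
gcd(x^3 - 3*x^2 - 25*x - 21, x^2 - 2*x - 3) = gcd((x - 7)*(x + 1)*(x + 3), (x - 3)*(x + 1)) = x + 1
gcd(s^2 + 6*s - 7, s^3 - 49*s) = s + 7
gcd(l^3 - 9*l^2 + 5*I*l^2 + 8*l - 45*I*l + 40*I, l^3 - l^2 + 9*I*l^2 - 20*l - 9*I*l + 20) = l^2 + l*(-1 + 5*I) - 5*I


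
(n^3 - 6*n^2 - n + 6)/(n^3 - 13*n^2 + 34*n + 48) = (n - 1)/(n - 8)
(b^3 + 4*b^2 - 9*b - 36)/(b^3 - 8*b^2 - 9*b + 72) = (b + 4)/(b - 8)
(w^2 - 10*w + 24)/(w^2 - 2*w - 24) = (w - 4)/(w + 4)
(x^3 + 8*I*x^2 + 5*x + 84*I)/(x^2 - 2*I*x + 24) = (x^2 + 4*I*x + 21)/(x - 6*I)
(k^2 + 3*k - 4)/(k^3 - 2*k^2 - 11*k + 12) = (k + 4)/(k^2 - k - 12)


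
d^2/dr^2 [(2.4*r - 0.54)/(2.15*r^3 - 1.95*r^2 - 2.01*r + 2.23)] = (66.564*r^5 - 90.3258*r^4 + 75.2184*r^3 - 136.40004*r^2 + 65.4534*r + 12.455352)/(9.938375*r^9 - 27.041625*r^8 - 3.34755*r^7 + 74.0712*r^6 - 52.96608*r^5 - 56.01753*r^4 + 76.397514*r^3 - 2.06319600000001*r^2 - 29.986587*r + 11.089567)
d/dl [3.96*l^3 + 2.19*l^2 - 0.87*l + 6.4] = 11.88*l^2 + 4.38*l - 0.87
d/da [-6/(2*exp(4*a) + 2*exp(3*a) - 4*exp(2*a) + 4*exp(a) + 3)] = (48*exp(3*a) + 36*exp(2*a) - 48*exp(a) + 24)*exp(a)/(2*exp(4*a) + 2*exp(3*a) - 4*exp(2*a) + 4*exp(a) + 3)^2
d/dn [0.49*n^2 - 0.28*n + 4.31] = 0.98*n - 0.28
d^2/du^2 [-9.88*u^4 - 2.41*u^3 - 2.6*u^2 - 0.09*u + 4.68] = -118.56*u^2 - 14.46*u - 5.2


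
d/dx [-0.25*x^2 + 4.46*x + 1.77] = 4.46 - 0.5*x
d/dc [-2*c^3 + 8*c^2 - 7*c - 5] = -6*c^2 + 16*c - 7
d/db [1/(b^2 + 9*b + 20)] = (-2*b - 9)/(b^2 + 9*b + 20)^2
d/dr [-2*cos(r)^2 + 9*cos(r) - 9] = (4*cos(r) - 9)*sin(r)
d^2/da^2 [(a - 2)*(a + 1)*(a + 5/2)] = 6*a + 3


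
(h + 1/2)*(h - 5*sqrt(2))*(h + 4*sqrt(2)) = h^3 - sqrt(2)*h^2 + h^2/2 - 40*h - sqrt(2)*h/2 - 20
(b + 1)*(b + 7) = b^2 + 8*b + 7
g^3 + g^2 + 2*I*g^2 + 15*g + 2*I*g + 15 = (g + 1)*(g - 3*I)*(g + 5*I)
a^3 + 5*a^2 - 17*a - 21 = (a - 3)*(a + 1)*(a + 7)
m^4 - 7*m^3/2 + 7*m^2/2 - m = m*(m - 2)*(m - 1)*(m - 1/2)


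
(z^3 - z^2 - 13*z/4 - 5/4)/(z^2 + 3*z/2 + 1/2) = z - 5/2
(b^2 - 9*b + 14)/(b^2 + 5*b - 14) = (b - 7)/(b + 7)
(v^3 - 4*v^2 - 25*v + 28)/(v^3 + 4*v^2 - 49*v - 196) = (v - 1)/(v + 7)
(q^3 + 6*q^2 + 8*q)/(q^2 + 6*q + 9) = q*(q^2 + 6*q + 8)/(q^2 + 6*q + 9)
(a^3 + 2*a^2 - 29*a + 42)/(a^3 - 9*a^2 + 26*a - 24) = (a + 7)/(a - 4)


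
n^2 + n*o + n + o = (n + 1)*(n + o)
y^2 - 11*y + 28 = (y - 7)*(y - 4)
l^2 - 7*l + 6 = (l - 6)*(l - 1)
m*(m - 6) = m^2 - 6*m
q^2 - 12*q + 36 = (q - 6)^2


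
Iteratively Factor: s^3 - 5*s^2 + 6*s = (s - 2)*(s^2 - 3*s) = s*(s - 2)*(s - 3)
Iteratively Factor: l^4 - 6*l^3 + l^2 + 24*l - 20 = (l - 2)*(l^3 - 4*l^2 - 7*l + 10) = (l - 2)*(l + 2)*(l^2 - 6*l + 5) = (l - 5)*(l - 2)*(l + 2)*(l - 1)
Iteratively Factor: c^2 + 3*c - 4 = (c + 4)*(c - 1)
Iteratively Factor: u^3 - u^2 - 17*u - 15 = (u + 1)*(u^2 - 2*u - 15) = (u + 1)*(u + 3)*(u - 5)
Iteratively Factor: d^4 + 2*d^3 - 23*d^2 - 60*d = (d - 5)*(d^3 + 7*d^2 + 12*d) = (d - 5)*(d + 4)*(d^2 + 3*d) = (d - 5)*(d + 3)*(d + 4)*(d)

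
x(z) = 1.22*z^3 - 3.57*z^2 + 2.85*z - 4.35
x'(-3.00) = 57.21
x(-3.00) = -77.97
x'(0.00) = 2.85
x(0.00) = -4.35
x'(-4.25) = 99.30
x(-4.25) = -174.60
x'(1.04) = -0.62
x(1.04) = -3.87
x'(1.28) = -0.29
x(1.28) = -3.99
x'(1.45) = 0.19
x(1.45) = -4.00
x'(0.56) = -0.00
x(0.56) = -3.66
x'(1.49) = 0.34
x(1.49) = -3.99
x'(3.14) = 16.52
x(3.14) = 7.17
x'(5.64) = 79.00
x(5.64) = 117.04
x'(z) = 3.66*z^2 - 7.14*z + 2.85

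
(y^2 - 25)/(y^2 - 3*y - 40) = (y - 5)/(y - 8)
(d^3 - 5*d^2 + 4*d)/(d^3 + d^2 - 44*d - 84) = d*(d^2 - 5*d + 4)/(d^3 + d^2 - 44*d - 84)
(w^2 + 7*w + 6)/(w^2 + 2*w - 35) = (w^2 + 7*w + 6)/(w^2 + 2*w - 35)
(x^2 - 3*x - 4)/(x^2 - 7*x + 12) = (x + 1)/(x - 3)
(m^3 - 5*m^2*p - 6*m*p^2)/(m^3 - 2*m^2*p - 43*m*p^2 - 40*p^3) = m*(-m + 6*p)/(-m^2 + 3*m*p + 40*p^2)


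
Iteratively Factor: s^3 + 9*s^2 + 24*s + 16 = (s + 1)*(s^2 + 8*s + 16) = (s + 1)*(s + 4)*(s + 4)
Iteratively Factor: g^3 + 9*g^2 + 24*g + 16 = (g + 4)*(g^2 + 5*g + 4) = (g + 1)*(g + 4)*(g + 4)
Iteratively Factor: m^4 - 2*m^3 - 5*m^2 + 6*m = (m - 3)*(m^3 + m^2 - 2*m) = (m - 3)*(m + 2)*(m^2 - m) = (m - 3)*(m - 1)*(m + 2)*(m)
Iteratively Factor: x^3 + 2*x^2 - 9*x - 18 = (x + 2)*(x^2 - 9) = (x + 2)*(x + 3)*(x - 3)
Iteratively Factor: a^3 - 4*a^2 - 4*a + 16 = (a + 2)*(a^2 - 6*a + 8) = (a - 4)*(a + 2)*(a - 2)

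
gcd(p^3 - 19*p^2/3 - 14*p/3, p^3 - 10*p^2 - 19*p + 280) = p - 7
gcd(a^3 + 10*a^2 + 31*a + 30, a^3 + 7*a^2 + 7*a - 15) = a^2 + 8*a + 15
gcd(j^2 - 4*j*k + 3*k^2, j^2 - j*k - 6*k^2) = j - 3*k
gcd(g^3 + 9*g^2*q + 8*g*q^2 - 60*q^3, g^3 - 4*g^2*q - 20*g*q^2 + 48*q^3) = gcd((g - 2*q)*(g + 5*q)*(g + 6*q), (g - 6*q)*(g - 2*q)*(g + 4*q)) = -g + 2*q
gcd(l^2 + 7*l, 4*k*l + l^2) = l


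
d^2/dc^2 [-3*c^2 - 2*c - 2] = -6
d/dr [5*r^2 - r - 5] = 10*r - 1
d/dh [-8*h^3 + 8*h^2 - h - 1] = -24*h^2 + 16*h - 1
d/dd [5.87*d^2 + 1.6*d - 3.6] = 11.74*d + 1.6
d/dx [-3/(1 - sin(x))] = -3*cos(x)/(sin(x) - 1)^2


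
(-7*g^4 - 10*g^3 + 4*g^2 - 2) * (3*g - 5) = -21*g^5 + 5*g^4 + 62*g^3 - 20*g^2 - 6*g + 10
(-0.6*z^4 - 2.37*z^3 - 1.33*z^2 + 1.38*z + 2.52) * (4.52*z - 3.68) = -2.712*z^5 - 8.5044*z^4 + 2.71*z^3 + 11.132*z^2 + 6.312*z - 9.2736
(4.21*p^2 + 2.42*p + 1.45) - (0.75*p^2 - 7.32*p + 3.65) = 3.46*p^2 + 9.74*p - 2.2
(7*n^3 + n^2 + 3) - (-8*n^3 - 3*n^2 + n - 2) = 15*n^3 + 4*n^2 - n + 5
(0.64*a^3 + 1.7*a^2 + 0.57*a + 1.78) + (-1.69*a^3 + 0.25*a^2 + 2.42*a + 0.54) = -1.05*a^3 + 1.95*a^2 + 2.99*a + 2.32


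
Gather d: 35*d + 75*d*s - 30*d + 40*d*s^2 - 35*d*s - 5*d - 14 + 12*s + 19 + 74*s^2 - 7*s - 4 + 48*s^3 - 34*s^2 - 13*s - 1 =d*(40*s^2 + 40*s) + 48*s^3 + 40*s^2 - 8*s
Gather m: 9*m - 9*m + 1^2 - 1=0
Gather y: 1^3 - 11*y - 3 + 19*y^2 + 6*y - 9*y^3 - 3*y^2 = -9*y^3 + 16*y^2 - 5*y - 2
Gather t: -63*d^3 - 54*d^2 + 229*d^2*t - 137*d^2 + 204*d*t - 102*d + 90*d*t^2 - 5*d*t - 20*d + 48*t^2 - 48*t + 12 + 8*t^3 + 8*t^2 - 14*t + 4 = -63*d^3 - 191*d^2 - 122*d + 8*t^3 + t^2*(90*d + 56) + t*(229*d^2 + 199*d - 62) + 16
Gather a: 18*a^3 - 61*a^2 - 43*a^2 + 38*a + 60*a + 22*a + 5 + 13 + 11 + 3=18*a^3 - 104*a^2 + 120*a + 32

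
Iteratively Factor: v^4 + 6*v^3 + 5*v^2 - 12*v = (v + 4)*(v^3 + 2*v^2 - 3*v) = (v + 3)*(v + 4)*(v^2 - v) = (v - 1)*(v + 3)*(v + 4)*(v)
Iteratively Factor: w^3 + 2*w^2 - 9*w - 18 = (w + 2)*(w^2 - 9) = (w + 2)*(w + 3)*(w - 3)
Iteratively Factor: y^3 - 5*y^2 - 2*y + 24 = (y + 2)*(y^2 - 7*y + 12) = (y - 4)*(y + 2)*(y - 3)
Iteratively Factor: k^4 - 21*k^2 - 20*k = (k + 4)*(k^3 - 4*k^2 - 5*k) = (k + 1)*(k + 4)*(k^2 - 5*k) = k*(k + 1)*(k + 4)*(k - 5)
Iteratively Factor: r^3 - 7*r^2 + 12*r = (r)*(r^2 - 7*r + 12) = r*(r - 4)*(r - 3)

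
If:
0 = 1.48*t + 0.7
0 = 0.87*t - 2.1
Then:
No Solution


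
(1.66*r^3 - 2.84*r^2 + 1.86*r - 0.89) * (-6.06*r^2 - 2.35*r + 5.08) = -10.0596*r^5 + 13.3094*r^4 + 3.8352*r^3 - 13.4048*r^2 + 11.5403*r - 4.5212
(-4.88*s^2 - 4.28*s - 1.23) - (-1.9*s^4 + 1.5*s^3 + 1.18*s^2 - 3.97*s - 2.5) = 1.9*s^4 - 1.5*s^3 - 6.06*s^2 - 0.31*s + 1.27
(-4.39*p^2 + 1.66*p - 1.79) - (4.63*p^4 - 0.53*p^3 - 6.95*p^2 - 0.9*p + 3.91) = -4.63*p^4 + 0.53*p^3 + 2.56*p^2 + 2.56*p - 5.7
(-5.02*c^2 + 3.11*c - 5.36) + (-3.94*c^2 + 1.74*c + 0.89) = -8.96*c^2 + 4.85*c - 4.47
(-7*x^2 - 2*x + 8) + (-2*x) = -7*x^2 - 4*x + 8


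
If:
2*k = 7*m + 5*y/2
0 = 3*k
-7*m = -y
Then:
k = 0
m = 0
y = 0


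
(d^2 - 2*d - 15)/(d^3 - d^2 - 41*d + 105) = (d + 3)/(d^2 + 4*d - 21)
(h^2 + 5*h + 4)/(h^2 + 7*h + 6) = (h + 4)/(h + 6)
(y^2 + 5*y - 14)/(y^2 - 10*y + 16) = (y + 7)/(y - 8)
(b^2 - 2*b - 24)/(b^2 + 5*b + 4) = (b - 6)/(b + 1)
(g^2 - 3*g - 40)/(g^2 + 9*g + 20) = (g - 8)/(g + 4)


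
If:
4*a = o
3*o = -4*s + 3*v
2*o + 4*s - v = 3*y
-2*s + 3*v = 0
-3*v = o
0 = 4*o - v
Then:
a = 0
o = 0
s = 0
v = 0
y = 0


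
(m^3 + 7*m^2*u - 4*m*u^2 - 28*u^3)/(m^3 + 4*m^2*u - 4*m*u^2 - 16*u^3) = (m + 7*u)/(m + 4*u)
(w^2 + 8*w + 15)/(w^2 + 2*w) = (w^2 + 8*w + 15)/(w*(w + 2))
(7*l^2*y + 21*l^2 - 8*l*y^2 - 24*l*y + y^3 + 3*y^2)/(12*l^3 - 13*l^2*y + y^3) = (-7*l*y - 21*l + y^2 + 3*y)/(-12*l^2 + l*y + y^2)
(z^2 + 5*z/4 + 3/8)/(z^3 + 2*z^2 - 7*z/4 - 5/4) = (4*z + 3)/(2*(2*z^2 + 3*z - 5))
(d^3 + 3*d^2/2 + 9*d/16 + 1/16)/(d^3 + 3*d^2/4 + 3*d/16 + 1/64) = 4*(d + 1)/(4*d + 1)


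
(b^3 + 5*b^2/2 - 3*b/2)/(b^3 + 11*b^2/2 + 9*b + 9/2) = b*(2*b - 1)/(2*b^2 + 5*b + 3)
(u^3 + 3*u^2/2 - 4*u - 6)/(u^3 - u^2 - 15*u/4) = 2*(u^2 - 4)/(u*(2*u - 5))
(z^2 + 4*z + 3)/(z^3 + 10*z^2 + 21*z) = (z + 1)/(z*(z + 7))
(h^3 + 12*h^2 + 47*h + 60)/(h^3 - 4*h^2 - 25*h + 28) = (h^2 + 8*h + 15)/(h^2 - 8*h + 7)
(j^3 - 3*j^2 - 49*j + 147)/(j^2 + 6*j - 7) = (j^2 - 10*j + 21)/(j - 1)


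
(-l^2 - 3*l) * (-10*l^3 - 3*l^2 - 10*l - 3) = 10*l^5 + 33*l^4 + 19*l^3 + 33*l^2 + 9*l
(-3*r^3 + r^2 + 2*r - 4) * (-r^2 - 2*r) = 3*r^5 + 5*r^4 - 4*r^3 + 8*r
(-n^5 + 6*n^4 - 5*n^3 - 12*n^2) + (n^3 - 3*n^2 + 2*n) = -n^5 + 6*n^4 - 4*n^3 - 15*n^2 + 2*n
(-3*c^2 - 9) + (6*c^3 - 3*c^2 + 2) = 6*c^3 - 6*c^2 - 7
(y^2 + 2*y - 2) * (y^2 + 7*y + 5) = y^4 + 9*y^3 + 17*y^2 - 4*y - 10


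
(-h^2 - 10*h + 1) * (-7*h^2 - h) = 7*h^4 + 71*h^3 + 3*h^2 - h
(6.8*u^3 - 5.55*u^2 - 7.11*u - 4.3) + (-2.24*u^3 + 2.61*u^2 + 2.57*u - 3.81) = 4.56*u^3 - 2.94*u^2 - 4.54*u - 8.11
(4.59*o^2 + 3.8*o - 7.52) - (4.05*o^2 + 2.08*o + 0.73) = 0.54*o^2 + 1.72*o - 8.25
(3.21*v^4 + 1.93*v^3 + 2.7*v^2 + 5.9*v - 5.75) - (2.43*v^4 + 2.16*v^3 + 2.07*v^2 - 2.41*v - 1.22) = 0.78*v^4 - 0.23*v^3 + 0.63*v^2 + 8.31*v - 4.53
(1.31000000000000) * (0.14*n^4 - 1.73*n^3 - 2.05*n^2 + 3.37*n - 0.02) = 0.1834*n^4 - 2.2663*n^3 - 2.6855*n^2 + 4.4147*n - 0.0262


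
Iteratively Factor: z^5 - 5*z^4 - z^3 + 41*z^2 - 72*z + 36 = (z + 3)*(z^4 - 8*z^3 + 23*z^2 - 28*z + 12) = (z - 2)*(z + 3)*(z^3 - 6*z^2 + 11*z - 6) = (z - 3)*(z - 2)*(z + 3)*(z^2 - 3*z + 2) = (z - 3)*(z - 2)^2*(z + 3)*(z - 1)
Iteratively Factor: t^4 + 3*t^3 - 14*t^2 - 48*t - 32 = (t - 4)*(t^3 + 7*t^2 + 14*t + 8) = (t - 4)*(t + 2)*(t^2 + 5*t + 4) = (t - 4)*(t + 2)*(t + 4)*(t + 1)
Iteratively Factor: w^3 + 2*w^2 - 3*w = (w + 3)*(w^2 - w) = (w - 1)*(w + 3)*(w)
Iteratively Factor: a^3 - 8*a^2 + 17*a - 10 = (a - 1)*(a^2 - 7*a + 10) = (a - 2)*(a - 1)*(a - 5)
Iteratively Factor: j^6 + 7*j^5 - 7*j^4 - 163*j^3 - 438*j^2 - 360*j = (j + 4)*(j^5 + 3*j^4 - 19*j^3 - 87*j^2 - 90*j) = (j + 2)*(j + 4)*(j^4 + j^3 - 21*j^2 - 45*j) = j*(j + 2)*(j + 4)*(j^3 + j^2 - 21*j - 45) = j*(j - 5)*(j + 2)*(j + 4)*(j^2 + 6*j + 9) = j*(j - 5)*(j + 2)*(j + 3)*(j + 4)*(j + 3)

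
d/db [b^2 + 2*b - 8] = 2*b + 2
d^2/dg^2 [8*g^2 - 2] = 16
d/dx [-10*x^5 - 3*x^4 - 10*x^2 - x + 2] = -50*x^4 - 12*x^3 - 20*x - 1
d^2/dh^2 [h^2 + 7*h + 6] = 2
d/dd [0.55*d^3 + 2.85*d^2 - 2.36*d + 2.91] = 1.65*d^2 + 5.7*d - 2.36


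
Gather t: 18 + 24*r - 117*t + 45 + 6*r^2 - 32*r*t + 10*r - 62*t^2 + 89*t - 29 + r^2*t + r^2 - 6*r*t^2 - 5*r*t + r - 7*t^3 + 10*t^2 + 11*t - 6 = 7*r^2 + 35*r - 7*t^3 + t^2*(-6*r - 52) + t*(r^2 - 37*r - 17) + 28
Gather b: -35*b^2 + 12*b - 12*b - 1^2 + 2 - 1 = -35*b^2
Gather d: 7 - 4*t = 7 - 4*t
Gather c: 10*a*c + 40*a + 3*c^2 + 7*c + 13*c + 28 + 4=40*a + 3*c^2 + c*(10*a + 20) + 32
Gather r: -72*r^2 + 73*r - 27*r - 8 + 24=-72*r^2 + 46*r + 16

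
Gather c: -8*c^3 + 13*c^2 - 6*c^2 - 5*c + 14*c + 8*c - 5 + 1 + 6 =-8*c^3 + 7*c^2 + 17*c + 2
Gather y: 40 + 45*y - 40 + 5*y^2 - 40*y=5*y^2 + 5*y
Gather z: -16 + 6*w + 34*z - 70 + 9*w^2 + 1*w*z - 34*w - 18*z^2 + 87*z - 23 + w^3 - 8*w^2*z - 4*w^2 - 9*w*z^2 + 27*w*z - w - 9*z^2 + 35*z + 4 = w^3 + 5*w^2 - 29*w + z^2*(-9*w - 27) + z*(-8*w^2 + 28*w + 156) - 105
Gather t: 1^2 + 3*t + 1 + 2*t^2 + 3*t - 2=2*t^2 + 6*t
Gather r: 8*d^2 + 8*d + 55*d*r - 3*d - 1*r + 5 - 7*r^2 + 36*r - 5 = 8*d^2 + 5*d - 7*r^2 + r*(55*d + 35)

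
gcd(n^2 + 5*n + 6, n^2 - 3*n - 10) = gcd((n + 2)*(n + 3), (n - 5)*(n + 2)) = n + 2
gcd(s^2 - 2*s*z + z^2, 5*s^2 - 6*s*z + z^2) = -s + z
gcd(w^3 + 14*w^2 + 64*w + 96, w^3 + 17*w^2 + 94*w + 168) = w^2 + 10*w + 24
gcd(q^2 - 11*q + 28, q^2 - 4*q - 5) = 1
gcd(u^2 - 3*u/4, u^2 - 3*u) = u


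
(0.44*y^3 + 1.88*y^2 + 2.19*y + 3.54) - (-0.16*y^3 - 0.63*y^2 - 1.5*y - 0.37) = 0.6*y^3 + 2.51*y^2 + 3.69*y + 3.91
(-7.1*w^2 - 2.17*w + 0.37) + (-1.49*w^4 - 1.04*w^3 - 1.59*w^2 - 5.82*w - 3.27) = -1.49*w^4 - 1.04*w^3 - 8.69*w^2 - 7.99*w - 2.9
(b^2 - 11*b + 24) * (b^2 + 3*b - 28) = b^4 - 8*b^3 - 37*b^2 + 380*b - 672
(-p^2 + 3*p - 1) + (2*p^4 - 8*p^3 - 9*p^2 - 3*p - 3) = 2*p^4 - 8*p^3 - 10*p^2 - 4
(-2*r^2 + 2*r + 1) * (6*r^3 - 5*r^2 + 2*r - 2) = -12*r^5 + 22*r^4 - 8*r^3 + 3*r^2 - 2*r - 2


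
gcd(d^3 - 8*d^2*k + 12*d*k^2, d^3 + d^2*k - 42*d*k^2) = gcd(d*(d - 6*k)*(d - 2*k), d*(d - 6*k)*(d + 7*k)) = d^2 - 6*d*k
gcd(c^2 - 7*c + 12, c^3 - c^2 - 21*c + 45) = c - 3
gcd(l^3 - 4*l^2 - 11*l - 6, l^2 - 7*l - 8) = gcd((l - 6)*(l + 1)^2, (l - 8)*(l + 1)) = l + 1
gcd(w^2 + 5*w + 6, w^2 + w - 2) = w + 2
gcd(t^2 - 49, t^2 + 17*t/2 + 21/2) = t + 7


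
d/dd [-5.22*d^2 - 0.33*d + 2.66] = -10.44*d - 0.33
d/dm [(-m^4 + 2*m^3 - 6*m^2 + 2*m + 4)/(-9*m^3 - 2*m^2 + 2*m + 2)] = (9*m^6 + 4*m^5 - 64*m^4 + 36*m^3 + 112*m^2 - 8*m - 4)/(81*m^6 + 36*m^5 - 32*m^4 - 44*m^3 - 4*m^2 + 8*m + 4)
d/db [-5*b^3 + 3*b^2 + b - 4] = -15*b^2 + 6*b + 1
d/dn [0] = 0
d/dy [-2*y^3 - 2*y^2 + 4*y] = -6*y^2 - 4*y + 4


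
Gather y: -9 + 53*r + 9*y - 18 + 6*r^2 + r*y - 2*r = 6*r^2 + 51*r + y*(r + 9) - 27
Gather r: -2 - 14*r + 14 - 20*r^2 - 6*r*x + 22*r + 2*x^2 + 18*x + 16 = -20*r^2 + r*(8 - 6*x) + 2*x^2 + 18*x + 28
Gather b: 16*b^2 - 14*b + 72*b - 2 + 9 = 16*b^2 + 58*b + 7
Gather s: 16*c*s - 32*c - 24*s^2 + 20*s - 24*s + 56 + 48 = -32*c - 24*s^2 + s*(16*c - 4) + 104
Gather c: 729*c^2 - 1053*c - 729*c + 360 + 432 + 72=729*c^2 - 1782*c + 864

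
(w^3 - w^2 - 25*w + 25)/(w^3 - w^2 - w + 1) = (w^2 - 25)/(w^2 - 1)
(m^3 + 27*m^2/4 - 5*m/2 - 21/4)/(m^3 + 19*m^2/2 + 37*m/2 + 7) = (4*m^2 - m - 3)/(2*(2*m^2 + 5*m + 2))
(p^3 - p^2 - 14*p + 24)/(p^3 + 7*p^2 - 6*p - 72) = (p - 2)/(p + 6)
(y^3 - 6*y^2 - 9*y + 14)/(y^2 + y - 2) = y - 7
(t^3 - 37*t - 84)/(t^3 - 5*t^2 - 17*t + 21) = (t + 4)/(t - 1)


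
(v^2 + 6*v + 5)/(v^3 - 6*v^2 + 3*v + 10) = (v + 5)/(v^2 - 7*v + 10)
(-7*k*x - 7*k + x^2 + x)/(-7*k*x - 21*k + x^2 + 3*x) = (x + 1)/(x + 3)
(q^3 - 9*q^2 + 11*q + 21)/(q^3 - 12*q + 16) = (q^3 - 9*q^2 + 11*q + 21)/(q^3 - 12*q + 16)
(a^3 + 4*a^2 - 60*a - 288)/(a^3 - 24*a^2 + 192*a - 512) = (a^2 + 12*a + 36)/(a^2 - 16*a + 64)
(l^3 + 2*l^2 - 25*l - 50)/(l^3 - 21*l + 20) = (l^2 - 3*l - 10)/(l^2 - 5*l + 4)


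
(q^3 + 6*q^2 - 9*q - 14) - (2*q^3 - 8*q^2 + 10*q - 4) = -q^3 + 14*q^2 - 19*q - 10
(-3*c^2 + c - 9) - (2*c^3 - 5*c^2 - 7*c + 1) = -2*c^3 + 2*c^2 + 8*c - 10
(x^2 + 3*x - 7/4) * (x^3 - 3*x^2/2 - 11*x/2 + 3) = x^5 + 3*x^4/2 - 47*x^3/4 - 87*x^2/8 + 149*x/8 - 21/4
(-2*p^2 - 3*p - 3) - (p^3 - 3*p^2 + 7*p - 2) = -p^3 + p^2 - 10*p - 1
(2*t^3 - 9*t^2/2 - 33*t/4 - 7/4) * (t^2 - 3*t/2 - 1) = 2*t^5 - 15*t^4/2 - 7*t^3/2 + 121*t^2/8 + 87*t/8 + 7/4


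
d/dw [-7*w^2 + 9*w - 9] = 9 - 14*w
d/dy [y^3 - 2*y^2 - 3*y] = 3*y^2 - 4*y - 3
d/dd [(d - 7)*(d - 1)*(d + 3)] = 3*d^2 - 10*d - 17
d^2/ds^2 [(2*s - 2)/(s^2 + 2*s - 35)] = 4*(4*(s - 1)*(s + 1)^2 - (3*s + 1)*(s^2 + 2*s - 35))/(s^2 + 2*s - 35)^3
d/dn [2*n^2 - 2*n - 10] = 4*n - 2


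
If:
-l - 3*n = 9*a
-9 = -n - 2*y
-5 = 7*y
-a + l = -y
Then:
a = -16/5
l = -87/35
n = 73/7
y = -5/7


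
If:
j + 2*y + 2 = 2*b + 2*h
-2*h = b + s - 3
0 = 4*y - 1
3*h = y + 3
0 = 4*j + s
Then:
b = 1/14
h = 13/12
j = -4/21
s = 16/21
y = 1/4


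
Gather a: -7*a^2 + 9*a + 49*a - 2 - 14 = -7*a^2 + 58*a - 16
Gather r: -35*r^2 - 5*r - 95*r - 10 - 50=-35*r^2 - 100*r - 60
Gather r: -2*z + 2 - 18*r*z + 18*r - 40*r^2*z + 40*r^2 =r^2*(40 - 40*z) + r*(18 - 18*z) - 2*z + 2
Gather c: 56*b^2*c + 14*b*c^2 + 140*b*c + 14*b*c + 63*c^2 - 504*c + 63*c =c^2*(14*b + 63) + c*(56*b^2 + 154*b - 441)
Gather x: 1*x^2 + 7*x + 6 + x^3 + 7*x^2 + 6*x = x^3 + 8*x^2 + 13*x + 6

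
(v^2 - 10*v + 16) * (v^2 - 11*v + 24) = v^4 - 21*v^3 + 150*v^2 - 416*v + 384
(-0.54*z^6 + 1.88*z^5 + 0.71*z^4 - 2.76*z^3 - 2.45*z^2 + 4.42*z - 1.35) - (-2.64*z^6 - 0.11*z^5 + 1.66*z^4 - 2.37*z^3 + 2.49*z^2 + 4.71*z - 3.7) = 2.1*z^6 + 1.99*z^5 - 0.95*z^4 - 0.39*z^3 - 4.94*z^2 - 0.29*z + 2.35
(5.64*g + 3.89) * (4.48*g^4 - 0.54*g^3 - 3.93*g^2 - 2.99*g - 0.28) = 25.2672*g^5 + 14.3816*g^4 - 24.2658*g^3 - 32.1513*g^2 - 13.2103*g - 1.0892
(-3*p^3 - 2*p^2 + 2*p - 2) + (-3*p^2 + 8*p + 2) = -3*p^3 - 5*p^2 + 10*p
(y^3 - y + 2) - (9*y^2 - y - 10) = y^3 - 9*y^2 + 12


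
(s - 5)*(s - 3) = s^2 - 8*s + 15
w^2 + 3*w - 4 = (w - 1)*(w + 4)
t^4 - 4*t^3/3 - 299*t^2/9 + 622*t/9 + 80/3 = (t - 5)*(t - 8/3)*(t + 1/3)*(t + 6)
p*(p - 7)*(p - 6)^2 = p^4 - 19*p^3 + 120*p^2 - 252*p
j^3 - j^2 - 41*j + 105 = (j - 5)*(j - 3)*(j + 7)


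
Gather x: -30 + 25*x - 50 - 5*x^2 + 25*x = -5*x^2 + 50*x - 80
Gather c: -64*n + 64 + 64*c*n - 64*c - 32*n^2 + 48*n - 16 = c*(64*n - 64) - 32*n^2 - 16*n + 48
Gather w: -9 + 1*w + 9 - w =0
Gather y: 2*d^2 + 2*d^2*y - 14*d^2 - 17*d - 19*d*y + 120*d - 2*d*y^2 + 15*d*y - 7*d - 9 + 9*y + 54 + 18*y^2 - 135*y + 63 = -12*d^2 + 96*d + y^2*(18 - 2*d) + y*(2*d^2 - 4*d - 126) + 108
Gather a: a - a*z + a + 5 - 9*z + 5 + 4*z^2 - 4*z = a*(2 - z) + 4*z^2 - 13*z + 10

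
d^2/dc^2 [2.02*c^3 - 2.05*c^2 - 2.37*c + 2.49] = 12.12*c - 4.1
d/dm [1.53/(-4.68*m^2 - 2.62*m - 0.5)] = (14.3208*m + 4.0086)/(4.68*m^2 + 2.62*m + 0.5)^2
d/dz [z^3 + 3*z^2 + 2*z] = 3*z^2 + 6*z + 2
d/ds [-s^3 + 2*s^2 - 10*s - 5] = -3*s^2 + 4*s - 10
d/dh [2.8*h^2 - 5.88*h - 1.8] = 5.6*h - 5.88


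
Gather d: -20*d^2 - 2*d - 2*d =-20*d^2 - 4*d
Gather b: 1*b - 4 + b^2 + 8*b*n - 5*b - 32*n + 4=b^2 + b*(8*n - 4) - 32*n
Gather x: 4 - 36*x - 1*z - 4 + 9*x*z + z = x*(9*z - 36)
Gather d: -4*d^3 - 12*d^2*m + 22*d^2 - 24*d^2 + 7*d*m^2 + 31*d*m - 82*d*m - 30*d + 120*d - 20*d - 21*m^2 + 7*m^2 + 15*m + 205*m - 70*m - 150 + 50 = -4*d^3 + d^2*(-12*m - 2) + d*(7*m^2 - 51*m + 70) - 14*m^2 + 150*m - 100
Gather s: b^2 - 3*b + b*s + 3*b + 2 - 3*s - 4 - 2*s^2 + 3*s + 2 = b^2 + b*s - 2*s^2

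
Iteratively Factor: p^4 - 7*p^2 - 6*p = (p + 2)*(p^3 - 2*p^2 - 3*p) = p*(p + 2)*(p^2 - 2*p - 3) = p*(p - 3)*(p + 2)*(p + 1)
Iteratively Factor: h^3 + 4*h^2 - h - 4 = (h - 1)*(h^2 + 5*h + 4) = (h - 1)*(h + 1)*(h + 4)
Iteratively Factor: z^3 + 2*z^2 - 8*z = (z - 2)*(z^2 + 4*z) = (z - 2)*(z + 4)*(z)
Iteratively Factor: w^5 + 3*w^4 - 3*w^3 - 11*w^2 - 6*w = (w + 1)*(w^4 + 2*w^3 - 5*w^2 - 6*w) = (w + 1)^2*(w^3 + w^2 - 6*w) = (w - 2)*(w + 1)^2*(w^2 + 3*w) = (w - 2)*(w + 1)^2*(w + 3)*(w)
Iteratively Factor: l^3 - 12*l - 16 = (l + 2)*(l^2 - 2*l - 8) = (l + 2)^2*(l - 4)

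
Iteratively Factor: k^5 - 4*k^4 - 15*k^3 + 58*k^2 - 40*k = (k)*(k^4 - 4*k^3 - 15*k^2 + 58*k - 40) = k*(k - 5)*(k^3 + k^2 - 10*k + 8) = k*(k - 5)*(k - 1)*(k^2 + 2*k - 8) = k*(k - 5)*(k - 1)*(k + 4)*(k - 2)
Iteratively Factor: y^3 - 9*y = (y - 3)*(y^2 + 3*y) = y*(y - 3)*(y + 3)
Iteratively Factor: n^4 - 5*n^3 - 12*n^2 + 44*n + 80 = (n - 5)*(n^3 - 12*n - 16) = (n - 5)*(n + 2)*(n^2 - 2*n - 8) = (n - 5)*(n + 2)^2*(n - 4)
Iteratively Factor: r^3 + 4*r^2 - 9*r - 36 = (r + 4)*(r^2 - 9) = (r + 3)*(r + 4)*(r - 3)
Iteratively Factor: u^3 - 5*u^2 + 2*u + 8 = (u - 2)*(u^2 - 3*u - 4) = (u - 4)*(u - 2)*(u + 1)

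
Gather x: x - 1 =x - 1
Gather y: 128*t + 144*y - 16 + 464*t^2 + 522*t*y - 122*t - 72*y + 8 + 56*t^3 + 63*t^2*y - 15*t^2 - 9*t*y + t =56*t^3 + 449*t^2 + 7*t + y*(63*t^2 + 513*t + 72) - 8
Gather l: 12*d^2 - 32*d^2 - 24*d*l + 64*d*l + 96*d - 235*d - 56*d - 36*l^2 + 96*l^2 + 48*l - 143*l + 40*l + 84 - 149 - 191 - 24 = -20*d^2 - 195*d + 60*l^2 + l*(40*d - 55) - 280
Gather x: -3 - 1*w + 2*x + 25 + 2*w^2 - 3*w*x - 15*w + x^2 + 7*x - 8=2*w^2 - 16*w + x^2 + x*(9 - 3*w) + 14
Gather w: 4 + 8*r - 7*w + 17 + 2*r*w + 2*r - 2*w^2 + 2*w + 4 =10*r - 2*w^2 + w*(2*r - 5) + 25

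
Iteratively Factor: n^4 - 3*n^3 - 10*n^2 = (n)*(n^3 - 3*n^2 - 10*n) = n*(n - 5)*(n^2 + 2*n) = n*(n - 5)*(n + 2)*(n)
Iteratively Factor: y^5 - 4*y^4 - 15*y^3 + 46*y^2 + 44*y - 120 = (y + 2)*(y^4 - 6*y^3 - 3*y^2 + 52*y - 60) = (y - 5)*(y + 2)*(y^3 - y^2 - 8*y + 12) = (y - 5)*(y - 2)*(y + 2)*(y^2 + y - 6) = (y - 5)*(y - 2)*(y + 2)*(y + 3)*(y - 2)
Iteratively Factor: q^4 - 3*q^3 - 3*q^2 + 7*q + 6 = (q + 1)*(q^3 - 4*q^2 + q + 6) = (q - 2)*(q + 1)*(q^2 - 2*q - 3) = (q - 3)*(q - 2)*(q + 1)*(q + 1)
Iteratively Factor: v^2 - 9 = (v - 3)*(v + 3)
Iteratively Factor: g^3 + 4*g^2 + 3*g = (g)*(g^2 + 4*g + 3) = g*(g + 3)*(g + 1)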